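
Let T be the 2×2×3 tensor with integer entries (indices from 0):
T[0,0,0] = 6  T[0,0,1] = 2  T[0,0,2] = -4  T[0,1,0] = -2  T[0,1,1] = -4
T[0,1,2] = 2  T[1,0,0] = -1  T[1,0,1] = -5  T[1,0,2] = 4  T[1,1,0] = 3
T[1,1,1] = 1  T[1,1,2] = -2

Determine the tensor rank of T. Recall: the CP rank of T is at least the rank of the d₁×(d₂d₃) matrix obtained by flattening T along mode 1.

3

Lower bound: the mode-3 unfolding of T (rows indexed by k, columns by (i,j) = (0,0), (0,1), (1,0), (1,1)) is [[6, -2, -1, 3], [2, -4, -5, 1], [-4, 2, 4, -2]].
There the 3×3 minor on rows k ∈ {0, 1, 2}, columns (i,j) ∈ {(0,0), (0,1), (1,0)} is det [[6, -2, -1], [2, -4, -5], [-4, 2, 4]] = -48 ≠ 0, so this unfolding has rank ≥ 3; CP rank is at least every unfolding rank, so rank(T) ≥ 3. (Unfolding ranks only ever bound the CP rank from below — rank(T) can be strictly larger than all of them — so the matching upper bound has to come from an explicit 3-term decomposition.)
Upper bound: T is a sum of 3 rank-1 terms, T = [1, -1] ⊗ [2, -1] ⊗ [0, 2, -2] + [2, -1] ⊗ [1, -1] ⊗ [2, 0, 0] + [2, 1] ⊗ [1, 1] ⊗ [1, -1, 0] (one valid choice — decompositions are not unique — normalised so each a, b is primitive with positive first nonzero entry; check it by expanding all entries), so rank(T) ≤ 3.
These bounds meet, so rank(T) = 3.
Check entry T[0,0,0] = 6: (1)·(2)·(0) + (2)·(1)·(2) + (2)·(1)·(1) = 6.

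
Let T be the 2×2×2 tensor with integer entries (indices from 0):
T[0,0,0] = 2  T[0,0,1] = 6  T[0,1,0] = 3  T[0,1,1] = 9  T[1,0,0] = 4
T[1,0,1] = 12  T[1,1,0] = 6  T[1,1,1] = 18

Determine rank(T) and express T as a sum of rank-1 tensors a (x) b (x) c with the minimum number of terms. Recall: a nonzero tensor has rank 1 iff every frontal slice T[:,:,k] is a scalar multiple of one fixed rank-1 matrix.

Lower bound: T ≠ 0 (e.g. T[0,0,0] = 2), so rank(T) ≥ 1.
Upper bound: if T = a (x) b (x) c then every fibre of T is a multiple of the corresponding factor, so read the factors off the fibres through the nonzero entry T[0,0,0] = 2.
The mode-1 fibre T[:,0,0] = [2, 4] gives a = [1, 2] (primitive direction); the mode-2 fibre T[0,:,0] = [2, 3] gives b = [2, 3]; then c[k] = T[0,0,k] / (a[0]·b[0]) = [2, 6] / 2 = [1, 3].
Expanding [1, 2] (x) [2, 3] (x) [1, 3] reproduces all 8 entries of T, so T = [1, 2] (x) [2, 3] (x) [1, 3] and rank(T) ≤ 1.
These bounds meet, so rank(T) = 1.
Check entry T[1,0,1] = 12: (2)·(2)·(3) = 12.

rank(T) = 1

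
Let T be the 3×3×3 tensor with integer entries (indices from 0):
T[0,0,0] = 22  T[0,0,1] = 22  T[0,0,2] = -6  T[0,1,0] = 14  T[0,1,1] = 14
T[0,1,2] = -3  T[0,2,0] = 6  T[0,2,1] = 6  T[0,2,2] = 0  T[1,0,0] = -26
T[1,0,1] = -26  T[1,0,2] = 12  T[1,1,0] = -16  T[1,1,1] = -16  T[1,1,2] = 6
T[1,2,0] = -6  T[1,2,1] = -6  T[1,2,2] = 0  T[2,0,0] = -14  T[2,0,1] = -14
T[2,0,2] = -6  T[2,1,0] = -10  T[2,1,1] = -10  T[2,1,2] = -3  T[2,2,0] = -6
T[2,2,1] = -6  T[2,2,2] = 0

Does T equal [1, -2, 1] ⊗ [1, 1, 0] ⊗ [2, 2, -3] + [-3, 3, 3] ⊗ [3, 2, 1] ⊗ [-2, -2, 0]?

No

Reconstruct entry (0,0,0) from the claimed factors: Σₗ aₗ[0]bₗ[0]cₗ[0] = (1)·(1)·(2) + (-3)·(3)·(-2) = 20, but T[0,0,0] = 22. The claim is false.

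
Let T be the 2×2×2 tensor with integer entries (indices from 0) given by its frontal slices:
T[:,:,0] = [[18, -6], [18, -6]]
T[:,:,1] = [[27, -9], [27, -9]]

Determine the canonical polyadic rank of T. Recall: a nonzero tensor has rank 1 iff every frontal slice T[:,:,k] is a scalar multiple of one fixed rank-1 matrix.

1

Lower bound: T ≠ 0 (e.g. T[0,0,0] = 18), so rank(T) ≥ 1.
Upper bound: if T = a (x) b (x) c then every fibre of T is a multiple of the corresponding factor, so read the factors off the fibres through the nonzero entry T[0,0,0] = 18.
The mode-1 fibre T[:,0,0] = [18, 18] gives a = [1, 1] (primitive direction); the mode-2 fibre T[0,:,0] = [18, -6] gives b = [3, -1]; then c[k] = T[0,0,k] / (a[0]·b[0]) = [18, 27] / 3 = [6, 9].
Expanding [1, 1] (x) [3, -1] (x) [6, 9] reproduces all 8 entries of T, so T = [1, 1] (x) [3, -1] (x) [6, 9] and rank(T) ≤ 1.
These bounds meet, so rank(T) = 1.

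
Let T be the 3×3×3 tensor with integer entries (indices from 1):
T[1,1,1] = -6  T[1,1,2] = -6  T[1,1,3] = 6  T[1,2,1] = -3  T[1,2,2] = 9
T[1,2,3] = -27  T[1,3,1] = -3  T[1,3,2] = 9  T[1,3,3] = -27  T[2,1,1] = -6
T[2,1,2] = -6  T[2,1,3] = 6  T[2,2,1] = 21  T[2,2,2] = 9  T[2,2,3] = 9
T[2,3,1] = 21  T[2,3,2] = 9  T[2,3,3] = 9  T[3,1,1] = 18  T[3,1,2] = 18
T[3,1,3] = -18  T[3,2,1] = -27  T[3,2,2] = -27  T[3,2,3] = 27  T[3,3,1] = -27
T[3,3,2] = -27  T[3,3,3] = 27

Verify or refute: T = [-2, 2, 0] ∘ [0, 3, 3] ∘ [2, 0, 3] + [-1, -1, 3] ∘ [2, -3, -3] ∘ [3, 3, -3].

Yes

Reconstruct entrywise from the claimed factors. For example, T[3,1,1] = 18 and Σₗ aₗ[3]bₗ[1]cₗ[1] = (0)·(0)·(2) + (3)·(2)·(3) = 18; checking all 27 entries, every one matches. The claim holds.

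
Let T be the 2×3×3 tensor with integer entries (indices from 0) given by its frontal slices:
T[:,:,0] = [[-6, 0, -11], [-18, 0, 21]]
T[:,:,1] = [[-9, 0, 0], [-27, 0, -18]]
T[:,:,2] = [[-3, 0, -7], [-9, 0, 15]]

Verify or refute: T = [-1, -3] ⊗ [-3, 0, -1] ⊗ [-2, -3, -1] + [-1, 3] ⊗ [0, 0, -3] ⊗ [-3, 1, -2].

Yes

Reconstruct entrywise from the claimed factors. For example, T[1,0,0] = -18 and Σₗ aₗ[1]bₗ[0]cₗ[0] = (-3)·(-3)·(-2) + (3)·(0)·(-3) = -18; checking all 18 entries, every one matches. The claim holds.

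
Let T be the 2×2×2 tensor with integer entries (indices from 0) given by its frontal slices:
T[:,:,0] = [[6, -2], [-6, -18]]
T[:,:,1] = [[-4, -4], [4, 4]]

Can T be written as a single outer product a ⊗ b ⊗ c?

No

The mode-1 unfolding of T (rows indexed by i, columns by (j,k) = (0,0), (0,1), (1,0), (1,1)) is [[6, -4, -2, -4], [-6, 4, -18, 4]].
There the 2×2 minor on rows i ∈ {0, 1}, columns (j,k) ∈ {(0,0), (1,0)} is det [[6, -2], [-6, -18]] = -120 ≠ 0, so this unfolding has rank ≥ 2; CP rank is at least every unfolding rank, so rank(T) ≥ 2.
In particular rank(T) ≥ 2 > 1, so T is not rank-1.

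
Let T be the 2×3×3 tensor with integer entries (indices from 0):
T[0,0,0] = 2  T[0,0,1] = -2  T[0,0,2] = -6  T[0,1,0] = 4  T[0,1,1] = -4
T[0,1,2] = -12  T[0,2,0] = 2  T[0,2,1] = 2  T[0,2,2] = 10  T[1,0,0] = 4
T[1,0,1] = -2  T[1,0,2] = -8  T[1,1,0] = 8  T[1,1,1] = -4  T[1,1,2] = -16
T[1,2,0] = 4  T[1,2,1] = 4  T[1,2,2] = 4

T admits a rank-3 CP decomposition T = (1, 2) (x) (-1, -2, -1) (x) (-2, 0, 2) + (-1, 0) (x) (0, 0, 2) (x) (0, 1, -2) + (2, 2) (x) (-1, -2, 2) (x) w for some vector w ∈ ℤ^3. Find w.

w = (0, 1, 2)

Subtract the known terms from T to get the rank-1 residual R = (2, 2) (x) (-1, -2, 2) (x) w, so R[i,j,k] = a[i]·b[j]·w[k]. Pick indices with nonzero a[0]·b[0] = (2)·(-1) = -2. Only the fibre through (0,0,·) is needed: R[0,0,:] = T[0,0,:] − Σₗ aₗ[0]bₗ[0]cₗ = [2, -2, -6] − (1)·(-1)·(-2, 0, 2) − (-1)·(0)·(0, 1, -2) = [0, -2, -4]. Then w[k] = R[0,0,k] / -2 for each k, giving w = [0, -2, -4] / -2 = (0, 1, 2).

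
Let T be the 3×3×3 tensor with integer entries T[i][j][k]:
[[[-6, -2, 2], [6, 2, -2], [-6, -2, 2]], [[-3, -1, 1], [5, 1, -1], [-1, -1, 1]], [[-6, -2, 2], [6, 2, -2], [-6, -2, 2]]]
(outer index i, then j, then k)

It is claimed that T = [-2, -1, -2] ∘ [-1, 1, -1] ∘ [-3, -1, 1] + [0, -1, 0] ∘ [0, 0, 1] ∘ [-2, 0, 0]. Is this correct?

No

Reconstruct entry (1,1,0) from the claimed factors: Σₗ aₗ[1]bₗ[1]cₗ[0] = (-1)·(1)·(-3) + (-1)·(0)·(-2) = 3, but T[1,1,0] = 5. The claim is false.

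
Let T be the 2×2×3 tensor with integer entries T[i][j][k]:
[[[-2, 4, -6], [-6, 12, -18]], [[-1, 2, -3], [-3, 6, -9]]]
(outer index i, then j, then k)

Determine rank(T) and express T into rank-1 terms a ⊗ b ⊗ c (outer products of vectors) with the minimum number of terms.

Lower bound: T ≠ 0 (e.g. T[0,0,0] = -2), so rank(T) ≥ 1.
Upper bound: if T = a ⊗ b ⊗ c then every fibre of T is a multiple of the corresponding factor, so read the factors off the fibres through the nonzero entry T[0,0,0] = -2.
The mode-1 fibre T[:,0,0] = [-2, -1] gives a = [2, 1] (primitive direction); the mode-2 fibre T[0,:,0] = [-2, -6] gives b = [1, 3]; then c[k] = T[0,0,k] / (a[0]·b[0]) = [-2, 4, -6] / 2 = [-1, 2, -3].
Expanding [2, 1] ⊗ [1, 3] ⊗ [-1, 2, -3] reproduces all 12 entries of T, so T = [2, 1] ⊗ [1, 3] ⊗ [-1, 2, -3] and rank(T) ≤ 1.
These bounds meet, so rank(T) = 1.

rank(T) = 1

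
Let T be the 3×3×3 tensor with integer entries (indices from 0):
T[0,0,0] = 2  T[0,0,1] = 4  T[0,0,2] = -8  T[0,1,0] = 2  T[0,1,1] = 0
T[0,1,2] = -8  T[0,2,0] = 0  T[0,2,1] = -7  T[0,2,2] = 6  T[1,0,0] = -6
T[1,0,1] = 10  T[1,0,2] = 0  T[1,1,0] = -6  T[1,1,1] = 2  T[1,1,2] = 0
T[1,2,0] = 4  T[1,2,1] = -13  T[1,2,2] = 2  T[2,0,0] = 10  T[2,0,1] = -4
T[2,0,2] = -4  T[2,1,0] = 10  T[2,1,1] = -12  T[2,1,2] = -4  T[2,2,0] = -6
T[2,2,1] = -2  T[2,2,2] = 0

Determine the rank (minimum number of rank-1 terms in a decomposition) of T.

Lower bound: the mode-2 unfolding of T (rows indexed by j, columns by (i,k) = (0,0), (0,1), (0,2), (1,0), (1,1), (1,2), (2,0), (2,1), (2,2)) is [[2, 4, -8, -6, 10, 0, 10, -4, -4], [2, 0, -8, -6, 2, 0, 10, -12, -4], [0, -7, 6, 4, -13, 2, -6, -2, 0]].
There the 3×3 minor on rows j ∈ {0, 1, 2}, columns (i,k) ∈ {(0,0), (0,1), (0,2)} is det [[2, 4, -8], [2, 0, -8], [0, -7, 6]] = -48 ≠ 0, so this unfolding has rank ≥ 3; CP rank is at least every unfolding rank, so rank(T) ≥ 3. (Flattening ranks never certify an upper bound on CP rank; for that we must actually write T with 3 rank-1 terms.)
Upper bound: T is a sum of 3 rank-1 terms, T = [1, -1, 2] ∘ [2, 2, -1] ∘ [2, -1, -2] + [1, 1, -1] ∘ [1, 1, -1] ∘ [-2, 4, -4] + [1, 2, 2] ∘ [1, -1, -2] ∘ [0, 2, 0] (one valid choice — decompositions are not unique — normalised so each a, b is primitive with positive first nonzero entry; check it by expanding all entries), so rank(T) ≤ 3.
These bounds meet, so rank(T) = 3.

3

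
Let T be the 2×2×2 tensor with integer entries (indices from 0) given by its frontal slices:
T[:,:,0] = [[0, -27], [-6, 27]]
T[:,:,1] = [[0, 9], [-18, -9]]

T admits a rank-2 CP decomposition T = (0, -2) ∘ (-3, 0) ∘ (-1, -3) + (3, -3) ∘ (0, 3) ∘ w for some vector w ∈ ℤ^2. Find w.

Subtract the known terms from T to get the rank-1 residual R = (3, -3) ∘ (0, 3) ∘ w, so R[i,j,k] = a[i]·b[j]·w[k]. Pick indices with nonzero a[0]·b[1] = (3)·(3) = 9. Only the fibre through (0,1,·) is needed: R[0,1,:] = T[0,1,:] − Σₗ aₗ[0]bₗ[1]cₗ = [-27, 9] − (0)·(0)·(-1, -3) = [-27, 9]. Then w[k] = R[0,1,k] / 9 for each k, giving w = [-27, 9] / 9 = (-3, 1).

w = (-3, 1)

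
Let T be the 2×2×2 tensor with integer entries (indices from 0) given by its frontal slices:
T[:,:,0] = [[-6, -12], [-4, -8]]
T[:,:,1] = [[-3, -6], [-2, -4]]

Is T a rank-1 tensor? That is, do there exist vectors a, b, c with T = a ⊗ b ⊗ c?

Yes

If T = a ⊗ b ⊗ c then every fibre of T is a multiple of the corresponding factor, so read the factors off the fibres through the nonzero entry T[0,0,0] = -6.
The mode-1 fibre T[:,0,0] = [-6, -4] gives a = [3, 2] (primitive direction); the mode-2 fibre T[0,:,0] = [-6, -12] gives b = [1, 2]; then c[k] = T[0,0,k] / (a[0]·b[0]) = [-6, -3] / 3 = [-2, -1].
Expanding [3, 2] ⊗ [1, 2] ⊗ [-2, -1] reproduces all 8 entries of T, so T = [3, 2] ⊗ [1, 2] ⊗ [-2, -1] and rank(T) ≤ 1.
Equivalently every frontal slice T[:,:,k] is c[k] times the rank-1 matrix [3, 2] ⊗ [1, 2]. So T has rank 1 (it is nonzero).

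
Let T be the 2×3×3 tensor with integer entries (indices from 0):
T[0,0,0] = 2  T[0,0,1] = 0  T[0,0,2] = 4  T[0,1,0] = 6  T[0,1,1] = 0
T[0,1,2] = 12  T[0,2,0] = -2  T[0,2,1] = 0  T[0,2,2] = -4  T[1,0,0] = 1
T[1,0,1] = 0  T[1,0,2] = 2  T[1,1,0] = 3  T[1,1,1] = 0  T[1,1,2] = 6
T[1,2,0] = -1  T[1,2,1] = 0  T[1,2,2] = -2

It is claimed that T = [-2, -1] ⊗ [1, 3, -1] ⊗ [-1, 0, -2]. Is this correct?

Yes

Reconstruct entrywise from the claimed factors. For example, T[1,1,1] = 0 and Σₗ aₗ[1]bₗ[1]cₗ[1] = (-1)·(3)·(0) = 0; checking all 18 entries, every one matches. The claim holds.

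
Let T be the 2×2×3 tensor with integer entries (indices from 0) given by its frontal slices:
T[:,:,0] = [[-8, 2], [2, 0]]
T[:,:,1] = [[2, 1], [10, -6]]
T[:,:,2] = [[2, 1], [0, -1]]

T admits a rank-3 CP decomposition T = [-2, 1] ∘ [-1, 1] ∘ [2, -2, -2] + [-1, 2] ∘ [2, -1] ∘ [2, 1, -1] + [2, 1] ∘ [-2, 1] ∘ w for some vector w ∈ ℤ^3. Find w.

Subtract the known terms from T to get the rank-1 residual R = [2, 1] ∘ [-2, 1] ∘ w, so R[i,j,k] = a[i]·b[j]·w[k]. Pick indices with nonzero a[0]·b[0] = (2)·(-2) = -4. Only the fibre through (0,0,·) is needed: R[0,0,:] = T[0,0,:] − Σₗ aₗ[0]bₗ[0]cₗ = [-8, 2, 2] − (-2)·(-1)·[2, -2, -2] − (-1)·(2)·[2, 1, -1] = [-8, 8, 4]. Then w[k] = R[0,0,k] / -4 for each k, giving w = [-8, 8, 4] / -4 = [2, -2, -1].

w = [2, -2, -1]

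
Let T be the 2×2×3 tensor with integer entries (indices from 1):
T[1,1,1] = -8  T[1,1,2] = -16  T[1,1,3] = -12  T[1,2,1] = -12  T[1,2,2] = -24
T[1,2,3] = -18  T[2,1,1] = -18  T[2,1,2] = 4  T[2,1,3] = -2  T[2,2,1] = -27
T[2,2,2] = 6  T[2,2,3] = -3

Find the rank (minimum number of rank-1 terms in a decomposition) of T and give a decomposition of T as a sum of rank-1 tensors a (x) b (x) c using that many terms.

Lower bound: the mode-3 unfolding of T (rows indexed by k, columns by (i,j) = (1,1), (1,2), (2,1), (2,2)) is [[-8, -12, -18, -27], [-16, -24, 4, 6], [-12, -18, -2, -3]].
There the 2×2 minor on rows k ∈ {1, 2}, columns (i,j) ∈ {(1,1), (2,1)} is det [[-8, -18], [-16, 4]] = -320 ≠ 0, so this unfolding has rank ≥ 2; CP rank is at least every unfolding rank, so rank(T) ≥ 2. (Unfolding ranks only ever bound the CP rank from below — rank(T) can be strictly larger than all of them — so the matching upper bound has to come from an explicit 2-term decomposition.)
Upper bound — finding two terms. Every mode-2 slice of T is a multiple of one matrix: T[:,j,:] = b[j]·M with b = (2, 3) and M = [[-4, -8, -6], [-9, 2, -1]] (rows indexed by i, columns by k). So it suffices to write M as a sum of two rank-1 matrices.
Splitting M by its rows (i = 1, 2), M = (1, 0)(-4, -8, -6)ᵀ + (0, 1)(-9, 2, -1)ᵀ.
Hence T = (1, 0) (x) (2, 3) (x) (-4, -8, -6) + (0, 1) (x) (2, 3) (x) (-9, 2, -1), so rank(T) ≤ 2.
These bounds meet, so rank(T) = 2.

rank(T) = 2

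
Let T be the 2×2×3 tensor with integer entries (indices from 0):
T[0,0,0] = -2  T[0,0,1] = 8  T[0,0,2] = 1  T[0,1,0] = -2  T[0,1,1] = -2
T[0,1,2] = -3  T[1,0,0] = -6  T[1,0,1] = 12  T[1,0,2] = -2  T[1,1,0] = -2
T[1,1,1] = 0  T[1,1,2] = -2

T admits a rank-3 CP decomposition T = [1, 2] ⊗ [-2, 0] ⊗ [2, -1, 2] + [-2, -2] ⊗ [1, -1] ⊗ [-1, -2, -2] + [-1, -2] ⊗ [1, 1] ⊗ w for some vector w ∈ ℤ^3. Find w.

w = [0, -2, -1]

Subtract the known terms from T to get the rank-1 residual R = [-1, -2] ⊗ [1, 1] ⊗ w, so R[i,j,k] = a[i]·b[j]·w[k]. Pick indices with nonzero a[0]·b[0] = (-1)·(1) = -1. Only the fibre through (0,0,·) is needed: R[0,0,:] = T[0,0,:] − Σₗ aₗ[0]bₗ[0]cₗ = [-2, 8, 1] − (1)·(-2)·[2, -1, 2] − (-2)·(1)·[-1, -2, -2] = [0, 2, 1]. Then w[k] = R[0,0,k] / -1 for each k, giving w = [0, 2, 1] / -1 = [0, -2, -1].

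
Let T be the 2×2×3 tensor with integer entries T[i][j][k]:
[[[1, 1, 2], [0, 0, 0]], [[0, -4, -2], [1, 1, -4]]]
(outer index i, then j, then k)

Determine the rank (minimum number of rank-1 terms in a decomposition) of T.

Lower bound: the mode-3 unfolding of T (rows indexed by k, columns by (i,j) = (0,0), (0,1), (1,0), (1,1)) is [[1, 0, 0, 1], [1, 0, -4, 1], [2, 0, -2, -4]].
There the 3×3 minor on rows k ∈ {0, 1, 2}, columns (i,j) ∈ {(0,0), (1,0), (1,1)} is det [[1, 0, 1], [1, -4, 1], [2, -2, -4]] = 24 ≠ 0, so this unfolding has rank ≥ 3; CP rank is at least every unfolding rank, so rank(T) ≥ 3. (Unfolding ranks only ever bound the CP rank from below — rank(T) can be strictly larger than all of them — so the matching upper bound has to come from an explicit 3-term decomposition.)
Upper bound: T is a sum of 3 rank-1 terms, T = (0, 1) ⊗ (1, -1) ⊗ (0, -2, 2) + (0, 1) ⊗ (1, 1) ⊗ (1, -1, -2) + (1, -1) ⊗ (1, 0) ⊗ (1, 1, 2) (written with every a and b primitive with positive leading entry and the scale carried by c; CP decompositions are not unique, and this one is verified by expanding entrywise), so rank(T) ≤ 3.
These bounds meet, so rank(T) = 3.
Check entry T[0,1,2] = 0: (0)·(-1)·(2) + (0)·(1)·(-2) + (1)·(0)·(2) = 0.

3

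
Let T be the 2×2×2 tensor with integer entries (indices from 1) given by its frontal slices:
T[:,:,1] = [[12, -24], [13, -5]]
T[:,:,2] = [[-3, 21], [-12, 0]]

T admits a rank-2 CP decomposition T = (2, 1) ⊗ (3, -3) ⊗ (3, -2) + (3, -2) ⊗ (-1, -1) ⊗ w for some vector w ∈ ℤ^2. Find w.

Subtract the known terms from T to get the rank-1 residual R = (3, -2) ⊗ (-1, -1) ⊗ w, so R[i,j,k] = a[i]·b[j]·w[k]. Pick indices with nonzero a[1]·b[1] = (3)·(-1) = -3. Only the fibre through (1,1,·) is needed: R[1,1,:] = T[1,1,:] − Σₗ aₗ[1]bₗ[1]cₗ = [12, -3] − (2)·(3)·(3, -2) = [-6, 9]. Then w[k] = R[1,1,k] / -3 for each k, giving w = [-6, 9] / -3 = (2, -3).

w = (2, -3)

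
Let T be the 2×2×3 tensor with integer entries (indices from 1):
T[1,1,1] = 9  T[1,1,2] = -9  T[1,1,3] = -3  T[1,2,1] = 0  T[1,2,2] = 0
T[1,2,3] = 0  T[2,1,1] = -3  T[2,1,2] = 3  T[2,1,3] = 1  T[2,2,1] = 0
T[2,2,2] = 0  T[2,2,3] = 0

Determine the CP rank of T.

1

Lower bound: T ≠ 0 (e.g. T[1,1,1] = 9), so rank(T) ≥ 1.
Upper bound: if T = a ⊗ b ⊗ c then every fibre of T is a multiple of the corresponding factor, so read the factors off the fibres through the nonzero entry T[1,1,1] = 9.
The mode-1 fibre T[:,1,1] = [9, -3] gives a = (3, -1) (primitive direction); the mode-2 fibre T[1,:,1] = [9, 0] gives b = (1, 0); then c[k] = T[1,1,k] / (a[1]·b[1]) = [9, -9, -3] / 3 = (3, -3, -1).
Expanding (3, -1) ⊗ (1, 0) ⊗ (3, -3, -1) reproduces all 12 entries of T, so T = (3, -1) ⊗ (1, 0) ⊗ (3, -3, -1) and rank(T) ≤ 1.
These bounds meet, so rank(T) = 1.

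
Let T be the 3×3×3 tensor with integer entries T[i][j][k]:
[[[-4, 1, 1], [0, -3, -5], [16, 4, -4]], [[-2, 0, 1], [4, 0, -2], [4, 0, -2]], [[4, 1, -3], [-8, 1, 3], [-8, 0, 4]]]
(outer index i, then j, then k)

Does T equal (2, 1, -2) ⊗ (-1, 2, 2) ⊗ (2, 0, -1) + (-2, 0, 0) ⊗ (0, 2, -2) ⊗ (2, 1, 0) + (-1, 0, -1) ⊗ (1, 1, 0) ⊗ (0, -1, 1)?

Reconstruct entrywise from the claimed factors. For example, T[1,1,2] = -2 and Σₗ aₗ[1]bₗ[1]cₗ[2] = (1)·(2)·(-1) + (0)·(2)·(0) + (0)·(1)·(1) = -2; checking all 27 entries, every one matches. The claim holds.

Yes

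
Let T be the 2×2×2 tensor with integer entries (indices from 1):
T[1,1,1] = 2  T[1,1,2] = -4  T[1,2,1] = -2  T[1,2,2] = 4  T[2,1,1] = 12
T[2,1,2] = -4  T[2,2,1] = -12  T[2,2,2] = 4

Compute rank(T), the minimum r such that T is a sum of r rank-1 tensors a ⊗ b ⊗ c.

2

Lower bound: the mode-1 unfolding of T (rows indexed by i, columns by (j,k) = (1,1), (1,2), (2,1), (2,2)) is [[2, -4, -2, 4], [12, -4, -12, 4]].
There the 2×2 minor on rows i ∈ {1, 2}, columns (j,k) ∈ {(1,1), (1,2)} is det [[2, -4], [12, -4]] = 40 ≠ 0, so this unfolding has rank ≥ 2; CP rank is at least every unfolding rank, so rank(T) ≥ 2. (Flattening ranks never certify an upper bound on CP rank; for that we must actually write T with 2 rank-1 terms.)
Upper bound — finding two terms. Every mode-2 slice of T is a multiple of one matrix: T[:,j,:] = b[j]·M with b = [1, -1] and M = [[2, -4], [12, -4]] (rows indexed by i, columns by k). So it suffices to write M as a sum of two rank-1 matrices.
Splitting M by its rows (i = 1, 2), M = [1, 0][2, -4]ᵀ + [0, 1][12, -4]ᵀ.
Hence T = [1, 0] ⊗ [1, -1] ⊗ [2, -4] + [0, 1] ⊗ [1, -1] ⊗ [12, -4], so rank(T) ≤ 2.
These bounds meet, so rank(T) = 2.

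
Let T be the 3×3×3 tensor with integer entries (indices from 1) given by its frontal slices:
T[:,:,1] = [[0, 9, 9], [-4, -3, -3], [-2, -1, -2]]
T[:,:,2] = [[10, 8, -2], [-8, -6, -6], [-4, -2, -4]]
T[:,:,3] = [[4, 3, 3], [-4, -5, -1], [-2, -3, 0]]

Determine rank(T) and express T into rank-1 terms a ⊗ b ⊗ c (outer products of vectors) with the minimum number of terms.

Lower bound: in the mode-3 unfolding of T (rows indexed by k, columns by (i,j)) the 3×3 minor on rows k ∈ {1, 2, 3}, columns (i,j) ∈ {(1,1), (1,2), (1,3)} is det [[0, 9, 9], [10, 8, -2], [4, 3, 3]] = -360 ≠ 0, so that unfolding has rank ≥ 3 and hence rank(T) ≥ 3 (CP rank is at least every unfolding rank, though it can be larger).
Upper bound: T is a sum of 3 rank-1 terms, T = [1, 0, 0] ⊗ [1, -1, -2] ⊗ [-4, 2, 0] + [1, 1, 1] ⊗ [0, 1, -1] ⊗ [1, 2, -1] + [2, -2, -1] ⊗ [2, 2, 1] ⊗ [1, 2, 1] (written with every a and b primitive with positive leading entry and the scale carried by c; CP decompositions are not unique, and this one is verified by expanding entrywise), so rank(T) ≤ 3.
These bounds meet, so rank(T) = 3.

rank(T) = 3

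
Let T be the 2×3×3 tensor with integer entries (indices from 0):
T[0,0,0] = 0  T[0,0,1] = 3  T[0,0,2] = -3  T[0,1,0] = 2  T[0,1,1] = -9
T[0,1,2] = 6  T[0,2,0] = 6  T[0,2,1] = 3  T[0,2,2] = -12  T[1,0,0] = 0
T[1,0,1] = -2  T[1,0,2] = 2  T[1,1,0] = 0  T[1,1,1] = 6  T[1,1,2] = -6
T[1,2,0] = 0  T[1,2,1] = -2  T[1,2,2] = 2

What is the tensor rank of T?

2

Lower bound: the mode-3 unfolding of T (rows indexed by k, columns by (i,j) = (0,0), (0,1), (0,2), (1,0), (1,1), (1,2)) is [[0, 2, 6, 0, 0, 0], [3, -9, 3, -2, 6, -2], [-3, 6, -12, 2, -6, 2]].
There the 2×2 minor on rows k ∈ {0, 1}, columns (i,j) ∈ {(0,0), (0,1)} is det [[0, 2], [3, -9]] = -6 ≠ 0, so this unfolding has rank ≥ 2; CP rank is at least every unfolding rank, so rank(T) ≥ 2. (Unfolding ranks only ever bound the CP rank from below — rank(T) can be strictly larger than all of them — so the matching upper bound has to come from an explicit 2-term decomposition.)
Upper bound — finding two terms. Write S_k = T[:,:,k] for the frontal slices: S₀ = [[0, 2, 6], [0, 0, 0]], S₁ = [[3, -9, 3], [-2, 6, -2]], S₂ = [[-3, 6, -12], [2, -6, 2]].
If T = a₁ ⊗ b₁ ⊗ c₁ + a₂ ⊗ b₂ ⊗ c₂ then each S_k = c₁[k]·a₁b₁ᵀ + c₂[k]·a₂b₂ᵀ. S₀ and S₁ are linearly independent, so a₁b₁ᵀ and a₂b₂ᵀ must span the same plane of matrices: they are the rank-1 matrices of the form x·S₀ + y·S₁.
The 2×2 minor of x·S₀ + y·S₁ on rows {0,1}, columns {0,1} is 4·xy = 4·(y)(x), vanishing at (x:y) = (1:0) and (0:1).
M₁ = S₀ = [[0, 2, 6], [0, 0, 0]] = 2·[1, 0][0, 1, 3]ᵀ and M₂ = S₁ = [[3, -9, 3], [-2, 6, -2]] = [3, -2][1, -3, 1]ᵀ, so take a₁ = [1, 0], b₁ = [0, 1, 3], a₂ = [3, -2], b₂ = [1, -3, 1].
Each slice is an integer combination of E₁ = a₁b₁ᵀ and E₂ = a₂b₂ᵀ: S₀ = 2·E₁, S₁ = E₂, S₂ = −3·E₁ − E₂; reading off coefficients, c₁ = [2, 0, -3] and c₂ = [0, 1, -1].
Hence T = [1, 0] ⊗ [0, 1, 3] ⊗ [2, 0, -3] + [3, -2] ⊗ [1, -3, 1] ⊗ [0, 1, -1], so rank(T) ≤ 2.
These bounds meet, so rank(T) = 2.
Check entry T[1,1,0] = 0: (0)·(1)·(2) + (-2)·(-3)·(0) = 0.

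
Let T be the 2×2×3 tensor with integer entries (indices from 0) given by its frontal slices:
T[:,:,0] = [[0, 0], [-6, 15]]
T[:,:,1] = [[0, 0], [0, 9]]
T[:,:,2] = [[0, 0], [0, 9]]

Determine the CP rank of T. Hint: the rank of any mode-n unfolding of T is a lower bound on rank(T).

Lower bound: the mode-3 unfolding of T (rows indexed by k, columns by (i,j) = (0,0), (0,1), (1,0), (1,1)) is [[0, 0, -6, 15], [0, 0, 0, 9], [0, 0, 0, 9]].
There the 2×2 minor on rows k ∈ {0, 1}, columns (i,j) ∈ {(1,0), (1,1)} is det [[-6, 15], [0, 9]] = -54 ≠ 0, so this unfolding has rank ≥ 2; CP rank is at least every unfolding rank, so rank(T) ≥ 2. (Unfolding ranks only ever bound the CP rank from below — rank(T) can be strictly larger than all of them — so the matching upper bound has to come from an explicit 2-term decomposition.)
Upper bound — finding two terms. Every mode-1 slice of T is a multiple of one matrix: T[i,:,:] = a[i]·M with a = [0, 1] and M = [[-6, 0, 0], [15, 9, 9]] (rows indexed by j, columns by k). So it suffices to write M as a sum of two rank-1 matrices.
Splitting M by its rows (j = 0, 1), M = [1, 0][-6, 0, 0]ᵀ + [0, 1][15, 9, 9]ᵀ.
Hence T = [0, 1] ⊗ [1, 0] ⊗ [-6, 0, 0] + [0, 1] ⊗ [0, 1] ⊗ [15, 9, 9], so rank(T) ≤ 2.
These bounds meet, so rank(T) = 2.

2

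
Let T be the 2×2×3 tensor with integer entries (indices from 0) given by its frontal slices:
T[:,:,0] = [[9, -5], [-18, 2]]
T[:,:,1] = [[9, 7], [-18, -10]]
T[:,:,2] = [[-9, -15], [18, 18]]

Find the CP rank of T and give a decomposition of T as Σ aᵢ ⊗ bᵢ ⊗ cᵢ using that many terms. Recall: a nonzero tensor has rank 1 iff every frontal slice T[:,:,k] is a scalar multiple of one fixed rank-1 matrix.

rank(T) = 2

Lower bound: the mode-3 unfolding of T (rows indexed by k, columns by (i,j) = (0,0), (0,1), (1,0), (1,1)) is [[9, -5, -18, 2], [9, 7, -18, -10], [-9, -15, 18, 18]].
There the 2×2 minor on rows k ∈ {0, 1}, columns (i,j) ∈ {(0,0), (0,1)} is det [[9, -5], [9, 7]] = 108 ≠ 0, so this unfolding has rank ≥ 2; CP rank is at least every unfolding rank, so rank(T) ≥ 2. (This is only a lower bound: in general the CP rank may exceed every unfolding rank, so we still need to exhibit 2 rank-1 terms summing to T.)
Upper bound — finding two terms. Write S_k = T[:,:,k] for the frontal slices: S₀ = [[9, -5], [-18, 2]], S₁ = [[9, 7], [-18, -10]], S₂ = [[-9, -15], [18, 18]].
If T = a₁ ⊗ b₁ ⊗ c₁ + a₂ ⊗ b₂ ⊗ c₂ then each S_k = c₁[k]·a₁b₁ᵀ + c₂[k]·a₂b₂ᵀ. S₀ and S₁ are linearly independent, so a₁b₁ᵀ and a₂b₂ᵀ must span the same plane of matrices: they are the rank-1 matrices of the form x·S₀ + y·S₁.
det(x·S₀ + y·S₁) is −72·x² − 36·xy + 36·y² = (-36)·(2·x − y)(x + y), vanishing at (x:y) = (1:2) and (1:-1).
M₁ = S₀ + 2·S₁ = [[27, 9], [-54, -18]] = 9·[1, -2][3, 1]ᵀ and M₂ = S₀ − S₁ = [[0, -12], [0, 12]] = (-12)·[1, -1][0, 1]ᵀ, so take a₁ = [1, -2], b₁ = [3, 1], a₂ = [1, -1], b₂ = [0, 1].
Each slice is an integer combination of E₁ = a₁b₁ᵀ and E₂ = a₂b₂ᵀ: S₀ = 3·E₁ − 8·E₂, S₁ = 3·E₁ + 4·E₂, S₂ = −3·E₁ − 12·E₂; reading off coefficients, c₁ = [3, 3, -3] and c₂ = [-8, 4, -12].
Hence T = [1, -2] ⊗ [3, 1] ⊗ [3, 3, -3] + [1, -1] ⊗ [0, 1] ⊗ [-8, 4, -12], so rank(T) ≤ 2.
These bounds meet, so rank(T) = 2.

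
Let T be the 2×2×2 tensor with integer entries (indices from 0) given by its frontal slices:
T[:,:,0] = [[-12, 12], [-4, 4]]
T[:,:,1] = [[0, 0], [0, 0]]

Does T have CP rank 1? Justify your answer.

Yes

If T = a (x) b (x) c then every fibre of T is a multiple of the corresponding factor, so read the factors off the fibres through the nonzero entry T[0,0,0] = -12.
The mode-1 fibre T[:,0,0] = [-12, -4] gives a = [3, 1] (primitive direction); the mode-2 fibre T[0,:,0] = [-12, 12] gives b = [1, -1]; then c[k] = T[0,0,k] / (a[0]·b[0]) = [-12, 0] / 3 = [-4, 0].
Expanding [3, 1] (x) [1, -1] (x) [-4, 0] reproduces all 8 entries of T, so T = [3, 1] (x) [1, -1] (x) [-4, 0] and rank(T) ≤ 1.
Equivalently every frontal slice T[:,:,k] is c[k] times the rank-1 matrix [3, 1] (x) [1, -1]. So T has rank 1 (it is nonzero).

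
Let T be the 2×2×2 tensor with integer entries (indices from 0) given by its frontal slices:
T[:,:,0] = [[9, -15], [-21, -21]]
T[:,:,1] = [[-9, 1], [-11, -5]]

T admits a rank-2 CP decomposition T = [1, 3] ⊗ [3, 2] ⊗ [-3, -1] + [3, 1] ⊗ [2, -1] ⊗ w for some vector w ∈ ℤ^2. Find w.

w = [3, -1]

Subtract the known terms from T to get the rank-1 residual R = [3, 1] ⊗ [2, -1] ⊗ w, so R[i,j,k] = a[i]·b[j]·w[k]. Pick indices with nonzero a[0]·b[0] = (3)·(2) = 6. Only the fibre through (0,0,·) is needed: R[0,0,:] = T[0,0,:] − Σₗ aₗ[0]bₗ[0]cₗ = [9, -9] − (1)·(3)·[-3, -1] = [18, -6]. Then w[k] = R[0,0,k] / 6 for each k, giving w = [18, -6] / 6 = [3, -1].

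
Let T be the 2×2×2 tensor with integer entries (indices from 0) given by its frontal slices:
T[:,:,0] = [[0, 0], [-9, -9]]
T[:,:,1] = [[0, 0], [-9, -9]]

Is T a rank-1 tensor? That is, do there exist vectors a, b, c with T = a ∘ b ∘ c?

If T = a ∘ b ∘ c then every fibre of T is a multiple of the corresponding factor, so read the factors off the fibres through the nonzero entry T[1,0,0] = -9.
The mode-1 fibre T[:,0,0] = [0, -9] gives a = [0, 1] (primitive direction); the mode-2 fibre T[1,:,0] = [-9, -9] gives b = [1, 1]; then c[k] = T[1,0,k] / (a[1]·b[0]) = [-9, -9] / 1 = [-9, -9].
Expanding [0, 1] ∘ [1, 1] ∘ [-9, -9] reproduces all 8 entries of T, so T = [0, 1] ∘ [1, 1] ∘ [-9, -9] and rank(T) ≤ 1.
Equivalently every frontal slice T[:,:,k] is c[k] times the rank-1 matrix [0, 1] ∘ [1, 1]. So T has rank 1 (it is nonzero).

Yes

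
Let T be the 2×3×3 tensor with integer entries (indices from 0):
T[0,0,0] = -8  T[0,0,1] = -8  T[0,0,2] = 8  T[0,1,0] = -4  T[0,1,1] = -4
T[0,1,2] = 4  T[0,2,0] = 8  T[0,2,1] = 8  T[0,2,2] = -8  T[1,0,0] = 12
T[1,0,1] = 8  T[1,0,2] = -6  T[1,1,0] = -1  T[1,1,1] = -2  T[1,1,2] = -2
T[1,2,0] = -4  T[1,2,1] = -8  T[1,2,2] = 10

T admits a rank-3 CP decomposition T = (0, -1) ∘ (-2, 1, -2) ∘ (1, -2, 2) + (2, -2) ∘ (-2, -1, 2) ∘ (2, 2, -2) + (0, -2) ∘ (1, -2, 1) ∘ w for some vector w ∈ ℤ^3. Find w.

Subtract the known terms from T to get the rank-1 residual R = (0, -2) ∘ (1, -2, 1) ∘ w, so R[i,j,k] = a[i]·b[j]·w[k]. Pick indices with nonzero a[1]·b[0] = (-2)·(1) = -2. Only the fibre through (1,0,·) is needed: R[1,0,:] = T[1,0,:] − Σₗ aₗ[1]bₗ[0]cₗ = [12, 8, -6] − (-1)·(-2)·(1, -2, 2) − (-2)·(-2)·(2, 2, -2) = [2, 4, -2]. Then w[k] = R[1,0,k] / -2 for each k, giving w = [2, 4, -2] / -2 = (-1, -2, 1).

w = (-1, -2, 1)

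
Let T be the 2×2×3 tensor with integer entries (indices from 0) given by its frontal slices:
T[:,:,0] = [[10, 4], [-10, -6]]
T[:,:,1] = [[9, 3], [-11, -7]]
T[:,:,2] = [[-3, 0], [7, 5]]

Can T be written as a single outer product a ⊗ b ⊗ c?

The mode-1 unfolding of T (rows indexed by i, columns by (j,k) = (0,0), (0,1), (0,2), (1,0), (1,1), (1,2)) is [[10, 9, -3, 4, 3, 0], [-10, -11, 7, -6, -7, 5]].
There the 2×2 minor on rows i ∈ {0, 1}, columns (j,k) ∈ {(0,0), (0,1)} is det [[10, 9], [-10, -11]] = -20 ≠ 0, so this unfolding has rank ≥ 2; CP rank is at least every unfolding rank, so rank(T) ≥ 2.
In particular rank(T) ≥ 2 > 1, so T is not rank-1.

No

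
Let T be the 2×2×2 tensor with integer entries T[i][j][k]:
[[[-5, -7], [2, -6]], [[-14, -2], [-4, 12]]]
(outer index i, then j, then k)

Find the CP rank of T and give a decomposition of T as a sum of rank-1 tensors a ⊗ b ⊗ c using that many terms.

rank(T) = 2

Lower bound: the mode-2 unfolding of T (rows indexed by j, columns by (i,k) = (0,0), (0,1), (1,0), (1,1)) is [[-5, -7, -14, -2], [2, -6, -4, 12]].
There the 2×2 minor on rows j ∈ {0, 1}, columns (i,k) ∈ {(0,0), (0,1)} is det [[-5, -7], [2, -6]] = 44 ≠ 0, so this unfolding has rank ≥ 2; CP rank is at least every unfolding rank, so rank(T) ≥ 2. (Unfolding ranks only ever bound the CP rank from below — rank(T) can be strictly larger than all of them — so the matching upper bound has to come from an explicit 2-term decomposition.)
Upper bound — finding two terms. Write S_k = T[:,:,k] for the frontal slices: S₀ = [[-5, 2], [-14, -4]], S₁ = [[-7, -6], [-2, 12]].
If T = a₁ ⊗ b₁ ⊗ c₁ + a₂ ⊗ b₂ ⊗ c₂ then each S_k = c₁[k]·a₁b₁ᵀ + c₂[k]·a₂b₂ᵀ. S₀ and S₁ are linearly independent, so a₁b₁ᵀ and a₂b₂ᵀ must span the same plane of matrices: they are the rank-1 matrices of the form x·S₀ + y·S₁.
det(x·S₀ + y·S₁) is 48·x² − 112·xy − 96·y² = 16·(x − 3·y)(3·x + 2·y), vanishing at (x:y) = (3:1) and (2:-3).
M₁ = 3·S₀ + S₁ = [[-22, 0], [-44, 0]] = (-22)·[1, 2][1, 0]ᵀ and M₂ = 2·S₀ − 3·S₁ = [[11, 22], [-22, -44]] = 11·[1, -2][1, 2]ᵀ, so take a₁ = [1, 2], b₁ = [1, 0], a₂ = [1, -2], b₂ = [1, 2].
Each slice is an integer combination of E₁ = a₁b₁ᵀ and E₂ = a₂b₂ᵀ: S₀ = −6·E₁ + E₂, S₁ = −4·E₁ − 3·E₂; reading off coefficients, c₁ = [-6, -4] and c₂ = [1, -3].
Hence T = [1, 2] ⊗ [1, 0] ⊗ [-6, -4] + [1, -2] ⊗ [1, 2] ⊗ [1, -3], so rank(T) ≤ 2.
These bounds meet, so rank(T) = 2.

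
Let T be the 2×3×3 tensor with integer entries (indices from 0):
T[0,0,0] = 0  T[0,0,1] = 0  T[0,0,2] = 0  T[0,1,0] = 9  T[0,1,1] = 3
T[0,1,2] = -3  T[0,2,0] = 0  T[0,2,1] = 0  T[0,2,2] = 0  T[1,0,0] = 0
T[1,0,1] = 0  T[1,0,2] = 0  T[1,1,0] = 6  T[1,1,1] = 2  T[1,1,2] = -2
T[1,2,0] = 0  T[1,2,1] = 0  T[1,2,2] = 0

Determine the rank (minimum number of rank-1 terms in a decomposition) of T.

Lower bound: T ≠ 0 (e.g. T[0,1,0] = 9), so rank(T) ≥ 1.
Upper bound: if T = a ⊗ b ⊗ c then every fibre of T is a multiple of the corresponding factor, so read the factors off the fibres through the nonzero entry T[0,1,0] = 9.
The mode-1 fibre T[:,1,0] = [9, 6] gives a = [3, 2] (primitive direction); the mode-2 fibre T[0,:,0] = [0, 9, 0] gives b = [0, 1, 0]; then c[k] = T[0,1,k] / (a[0]·b[1]) = [9, 3, -3] / 3 = [3, 1, -1].
Expanding [3, 2] ⊗ [0, 1, 0] ⊗ [3, 1, -1] reproduces all 18 entries of T, so T = [3, 2] ⊗ [0, 1, 0] ⊗ [3, 1, -1] and rank(T) ≤ 1.
These bounds meet, so rank(T) = 1.
Check entry T[0,0,0] = 0: (3)·(0)·(3) = 0.

1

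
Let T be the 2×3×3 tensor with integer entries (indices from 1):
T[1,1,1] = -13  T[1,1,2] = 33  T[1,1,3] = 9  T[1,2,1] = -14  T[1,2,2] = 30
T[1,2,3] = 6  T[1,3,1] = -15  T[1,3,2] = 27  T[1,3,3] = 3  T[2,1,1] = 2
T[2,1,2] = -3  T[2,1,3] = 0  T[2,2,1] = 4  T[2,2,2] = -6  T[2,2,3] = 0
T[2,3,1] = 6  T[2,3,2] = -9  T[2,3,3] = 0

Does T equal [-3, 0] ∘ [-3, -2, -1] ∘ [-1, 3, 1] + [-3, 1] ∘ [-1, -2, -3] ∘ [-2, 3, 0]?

Reconstruct entry (1,1,1) from the claimed factors: Σₗ aₗ[1]bₗ[1]cₗ[1] = (-3)·(-3)·(-1) + (-3)·(-1)·(-2) = -15, but T[1,1,1] = -13. The claim is false.

No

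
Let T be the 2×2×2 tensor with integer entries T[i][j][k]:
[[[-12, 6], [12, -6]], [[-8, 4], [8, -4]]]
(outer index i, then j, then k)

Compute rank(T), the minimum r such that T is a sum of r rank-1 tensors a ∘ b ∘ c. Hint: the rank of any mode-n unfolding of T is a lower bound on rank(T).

Lower bound: T ≠ 0 (e.g. T[0,0,0] = -12), so rank(T) ≥ 1.
Upper bound: the mode-1 fibre T[:,0,0] = [-12, -8] gives a = (3, 2) (primitive direction); the mode-2 fibre T[0,:,0] = [-12, 12] gives b = (1, -1); then c[k] = T[0,0,k] / (a[0]·b[0]) = [-12, 6] / 3 = (-4, 2).
Expanding (3, 2) ∘ (1, -1) ∘ (-4, 2) reproduces all 8 entries of T, so T = (3, 2) ∘ (1, -1) ∘ (-4, 2) and rank(T) ≤ 1.
These bounds meet, so rank(T) = 1.

1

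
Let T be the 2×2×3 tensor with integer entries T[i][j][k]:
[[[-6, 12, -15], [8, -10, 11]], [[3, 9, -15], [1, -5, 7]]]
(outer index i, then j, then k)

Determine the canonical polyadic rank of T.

Lower bound: in the mode-3 unfolding of T (rows indexed by k, columns by (i,j)) the 2×2 minor on rows k ∈ {0, 1}, columns (i,j) ∈ {(0,0), (0,1)} is det [[-6, 8], [12, -10]] = -36 ≠ 0, so that unfolding has rank ≥ 2 and hence rank(T) ≥ 2 (CP rank is at least every unfolding rank, though it can be larger).
Upper bound: with S_k = T[:,:,k], the two rank-1 terms a₁b₁ᵀ, a₂b₂ᵀ are the rank-1 members of the pencil x·S₀ + y·S₁.
det(x·S₀ + y·S₁) is −30·x² + 30·y² = (-30)·(x − y)(x + y), vanishing at (x:y) = (1:1) and (1:-1).
M₁ = S₀ + S₁ = [[6, -2], [12, -4]] = 2·[1, 2][3, -1]ᵀ and M₂ = S₀ − S₁ = [[-18, 18], [-6, 6]] = (-6)·[3, 1][1, -1]ᵀ, so take a₁ = [1, 2], b₁ = [3, -1], a₂ = [3, 1], b₂ = [1, -1].
Each slice is an integer combination of E₁ = a₁b₁ᵀ and E₂ = a₂b₂ᵀ: S₀ = E₁ − 3·E₂, S₁ = E₁ + 3·E₂, S₂ = −2·E₁ − 3·E₂; reading off coefficients, c₁ = [1, 1, -2] and c₂ = [-3, 3, -3].
Hence T = [1, 2] ∘ [3, -1] ∘ [1, 1, -2] + [3, 1] ∘ [1, -1] ∘ [-3, 3, -3], so rank(T) ≤ 2.
These bounds meet, so rank(T) = 2.

2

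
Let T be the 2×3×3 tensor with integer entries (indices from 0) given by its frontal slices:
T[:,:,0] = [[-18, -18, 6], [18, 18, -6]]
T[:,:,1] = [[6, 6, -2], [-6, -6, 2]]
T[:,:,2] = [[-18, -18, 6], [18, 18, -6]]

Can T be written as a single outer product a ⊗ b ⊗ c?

If T = a ⊗ b ⊗ c then every fibre of T is a multiple of the corresponding factor, so read the factors off the fibres through the nonzero entry T[0,0,0] = -18.
The mode-1 fibre T[:,0,0] = [-18, 18] gives a = (1, -1) (primitive direction); the mode-2 fibre T[0,:,0] = [-18, -18, 6] gives b = (3, 3, -1); then c[k] = T[0,0,k] / (a[0]·b[0]) = [-18, 6, -18] / 3 = (-6, 2, -6).
Expanding (1, -1) ⊗ (3, 3, -1) ⊗ (-6, 2, -6) reproduces all 18 entries of T, so T = (1, -1) ⊗ (3, 3, -1) ⊗ (-6, 2, -6) and rank(T) ≤ 1.
Equivalently every frontal slice T[:,:,k] is c[k] times the rank-1 matrix (1, -1) ⊗ (3, 3, -1). So T has rank 1 (it is nonzero).

Yes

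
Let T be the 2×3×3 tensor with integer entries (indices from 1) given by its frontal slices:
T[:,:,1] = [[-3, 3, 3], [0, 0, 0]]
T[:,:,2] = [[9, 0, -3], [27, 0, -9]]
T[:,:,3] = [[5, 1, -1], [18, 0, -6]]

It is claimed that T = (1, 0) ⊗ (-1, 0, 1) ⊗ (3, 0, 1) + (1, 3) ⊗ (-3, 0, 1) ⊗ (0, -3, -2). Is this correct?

No

Reconstruct entry (1,2,1) from the claimed factors: Σₗ aₗ[1]bₗ[2]cₗ[1] = (1)·(0)·(3) + (1)·(0)·(0) = 0, but T[1,2,1] = 3. The claim is false.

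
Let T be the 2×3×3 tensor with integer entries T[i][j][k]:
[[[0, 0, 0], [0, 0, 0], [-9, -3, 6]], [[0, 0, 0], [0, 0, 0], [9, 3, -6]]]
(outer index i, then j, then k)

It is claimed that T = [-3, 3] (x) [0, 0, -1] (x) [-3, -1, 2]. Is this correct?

Yes

Reconstruct entrywise from the claimed factors. For example, T[1,0,1] = 0 and Σₗ aₗ[1]bₗ[0]cₗ[1] = (3)·(0)·(-1) = 0; checking all 18 entries, every one matches. The claim holds.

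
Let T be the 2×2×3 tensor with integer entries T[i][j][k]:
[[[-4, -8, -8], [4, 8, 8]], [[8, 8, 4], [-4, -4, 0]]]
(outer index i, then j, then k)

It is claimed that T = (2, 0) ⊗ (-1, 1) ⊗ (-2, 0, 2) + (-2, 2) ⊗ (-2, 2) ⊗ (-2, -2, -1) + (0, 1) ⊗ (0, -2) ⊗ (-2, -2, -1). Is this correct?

No

Reconstruct entry (1,1,2) from the claimed factors: Σₗ aₗ[1]bₗ[1]cₗ[2] = (0)·(1)·(2) + (2)·(2)·(-1) + (1)·(-2)·(-1) = -2, but T[1,1,2] = 0. The claim is false.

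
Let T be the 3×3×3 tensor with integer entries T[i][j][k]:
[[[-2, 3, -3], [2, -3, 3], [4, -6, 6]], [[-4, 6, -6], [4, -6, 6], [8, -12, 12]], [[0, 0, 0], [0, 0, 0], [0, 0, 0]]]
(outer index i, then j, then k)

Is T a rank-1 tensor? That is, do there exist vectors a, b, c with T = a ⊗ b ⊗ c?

If T = a ⊗ b ⊗ c then every fibre of T is a multiple of the corresponding factor, so read the factors off the fibres through the nonzero entry T[0,0,0] = -2.
The mode-1 fibre T[:,0,0] = [-2, -4, 0] gives a = (1, 2, 0) (primitive direction); the mode-2 fibre T[0,:,0] = [-2, 2, 4] gives b = (1, -1, -2); then c[k] = T[0,0,k] / (a[0]·b[0]) = [-2, 3, -3] / 1 = (-2, 3, -3).
Expanding (1, 2, 0) ⊗ (1, -1, -2) ⊗ (-2, 3, -3) reproduces all 27 entries of T, so T = (1, 2, 0) ⊗ (1, -1, -2) ⊗ (-2, 3, -3) and rank(T) ≤ 1.
Equivalently every frontal slice T[:,:,k] is c[k] times the rank-1 matrix (1, 2, 0) ⊗ (1, -1, -2). So T has rank 1 (it is nonzero).

Yes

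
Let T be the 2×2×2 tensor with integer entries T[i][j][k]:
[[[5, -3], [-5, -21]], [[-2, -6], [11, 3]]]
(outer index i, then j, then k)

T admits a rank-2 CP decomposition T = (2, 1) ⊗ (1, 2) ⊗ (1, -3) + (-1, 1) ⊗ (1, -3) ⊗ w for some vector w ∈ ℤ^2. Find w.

Subtract the known terms from T to get the rank-1 residual R = (-1, 1) ⊗ (1, -3) ⊗ w, so R[i,j,k] = a[i]·b[j]·w[k]. Pick indices with nonzero a[0]·b[0] = (-1)·(1) = -1. Only the fibre through (0,0,·) is needed: R[0,0,:] = T[0,0,:] − Σₗ aₗ[0]bₗ[0]cₗ = [5, -3] − (2)·(1)·(1, -3) = [3, 3]. Then w[k] = R[0,0,k] / -1 for each k, giving w = [3, 3] / -1 = (-3, -3).

w = (-3, -3)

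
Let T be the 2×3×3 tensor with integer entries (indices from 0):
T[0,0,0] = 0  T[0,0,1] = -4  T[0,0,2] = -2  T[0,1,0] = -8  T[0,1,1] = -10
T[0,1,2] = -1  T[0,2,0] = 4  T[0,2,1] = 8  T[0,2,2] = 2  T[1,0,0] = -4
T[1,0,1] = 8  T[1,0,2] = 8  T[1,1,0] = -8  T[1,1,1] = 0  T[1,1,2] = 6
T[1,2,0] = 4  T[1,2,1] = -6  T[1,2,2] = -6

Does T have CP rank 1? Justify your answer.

The mode-3 unfolding of T (rows indexed by k, columns by (i,j) = (0,0), (0,1), (0,2), (1,0), (1,1), (1,2)) is [[0, -8, 4, -4, -8, 4], [-4, -10, 8, 8, 0, -6], [-2, -1, 2, 8, 6, -6]].
There the 3×3 minor on rows k ∈ {0, 1, 2}, columns (i,j) ∈ {(0,0), (0,1), (1,0)} is det [[0, -8, -4], [-4, -10, 8], [-2, -1, 8]] = -64 ≠ 0, so this unfolding has rank ≥ 3; CP rank is at least every unfolding rank, so rank(T) ≥ 3.
In particular rank(T) ≥ 3 > 1, so T is not rank-1.

No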